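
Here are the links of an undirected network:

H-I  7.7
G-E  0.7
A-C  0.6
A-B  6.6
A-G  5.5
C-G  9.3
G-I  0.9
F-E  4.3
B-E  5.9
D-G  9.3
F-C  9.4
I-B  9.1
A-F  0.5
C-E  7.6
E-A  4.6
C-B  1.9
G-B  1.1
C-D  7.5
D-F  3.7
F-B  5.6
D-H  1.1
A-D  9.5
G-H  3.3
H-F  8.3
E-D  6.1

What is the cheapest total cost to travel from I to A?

4.5

Shortest distances from I:
I: 0
G: 0.9  (via I)
E: 1.6  (via G)
B: 2  (via G)
C: 3.9  (via B)
H: 4.2  (via G)
A: 4.5  (via C)
Shortest route: I–G–B–C–A = 4.5.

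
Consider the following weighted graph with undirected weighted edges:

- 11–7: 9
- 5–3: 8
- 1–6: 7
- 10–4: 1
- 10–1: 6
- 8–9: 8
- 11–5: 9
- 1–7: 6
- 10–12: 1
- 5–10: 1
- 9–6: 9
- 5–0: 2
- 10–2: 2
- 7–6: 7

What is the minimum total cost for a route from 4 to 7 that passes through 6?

Shortest 4→6: 4–10–1–6 = 14
Best 6 to 7: 6–7 costing 7
Total via 6: 14 + 7 = 21.

21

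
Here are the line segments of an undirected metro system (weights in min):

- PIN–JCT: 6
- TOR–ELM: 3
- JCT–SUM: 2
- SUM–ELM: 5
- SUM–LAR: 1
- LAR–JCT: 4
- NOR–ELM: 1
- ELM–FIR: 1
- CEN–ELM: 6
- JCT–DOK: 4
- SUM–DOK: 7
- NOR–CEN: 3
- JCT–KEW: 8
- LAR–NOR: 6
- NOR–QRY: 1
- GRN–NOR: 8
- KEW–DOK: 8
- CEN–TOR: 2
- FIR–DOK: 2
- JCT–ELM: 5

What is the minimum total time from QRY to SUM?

Running Dijkstra from QRY:
QRY: 0
NOR: 1  (via QRY)
ELM: 2  (via NOR)
FIR: 3  (via ELM)
CEN: 4  (via NOR)
DOK: 5  (via FIR)
TOR: 5  (via ELM)
JCT: 7  (via ELM)
SUM: 7  (via ELM)
Shortest route: QRY → NOR → ELM → SUM = 7 min.

7 min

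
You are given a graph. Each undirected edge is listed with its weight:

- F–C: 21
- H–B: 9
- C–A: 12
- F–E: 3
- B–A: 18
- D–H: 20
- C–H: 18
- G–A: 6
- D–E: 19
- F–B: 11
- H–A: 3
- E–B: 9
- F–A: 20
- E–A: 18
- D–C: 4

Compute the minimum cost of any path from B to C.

24

Running Dijkstra from B:
B: 0
E: 9  (via B)
H: 9  (via B)
F: 11  (via B)
A: 12  (via H)
G: 18  (via A)
C: 24  (via A)
Shortest route: B–H–A–C = 24.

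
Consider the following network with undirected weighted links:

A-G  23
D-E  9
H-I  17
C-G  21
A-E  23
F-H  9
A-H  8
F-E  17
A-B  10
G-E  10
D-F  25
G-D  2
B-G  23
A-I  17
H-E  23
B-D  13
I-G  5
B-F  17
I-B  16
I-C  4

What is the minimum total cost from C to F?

Enumerating some paths:
C → I → G → E → F: 4+5+10+17 = 36
C → I → G → D → F: 4+5+2+25 = 36
C → I → H → F: 4+17+9 = 30
Cheapest is C → I → H → F at 30.

30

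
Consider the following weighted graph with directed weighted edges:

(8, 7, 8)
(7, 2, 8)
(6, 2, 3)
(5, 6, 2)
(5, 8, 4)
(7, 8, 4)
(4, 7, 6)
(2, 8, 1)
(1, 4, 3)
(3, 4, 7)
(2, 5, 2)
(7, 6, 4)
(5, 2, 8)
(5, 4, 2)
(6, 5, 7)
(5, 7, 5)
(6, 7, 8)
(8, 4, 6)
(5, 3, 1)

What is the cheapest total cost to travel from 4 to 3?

Enumerating some paths:
4–7–6–5–3: 6+4+7+1 = 18
4–7–2–5–3: 6+8+2+1 = 17
4–7–6–2–5–3: 6+4+3+2+1 = 16
The minimum is 16 via 4–7–6–2–5–3.

16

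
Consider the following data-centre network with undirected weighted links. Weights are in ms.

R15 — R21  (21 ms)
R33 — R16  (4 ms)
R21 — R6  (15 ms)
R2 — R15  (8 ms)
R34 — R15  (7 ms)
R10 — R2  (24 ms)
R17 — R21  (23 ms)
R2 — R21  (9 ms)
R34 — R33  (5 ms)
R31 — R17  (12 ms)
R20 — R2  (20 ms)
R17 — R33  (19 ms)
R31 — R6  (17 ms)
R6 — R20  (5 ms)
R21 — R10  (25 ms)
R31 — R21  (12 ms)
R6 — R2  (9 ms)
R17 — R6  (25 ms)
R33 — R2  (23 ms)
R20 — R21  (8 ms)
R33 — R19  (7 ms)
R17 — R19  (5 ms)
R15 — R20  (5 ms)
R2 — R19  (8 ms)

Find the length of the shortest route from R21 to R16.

Settle nodes by increasing distance from R21:
R21: 0
R20: 8  (via R21)
R2: 9  (via R21)
R31: 12  (via R21)
R6: 13  (via R20)
R15: 13  (via R20)
R19: 17  (via R2)
R34: 20  (via R15)
R17: 22  (via R19)
R33: 24  (via R19)
R10: 25  (via R21)
R16: 28  (via R33)
Shortest route: R21 → R2 → R19 → R33 → R16 = 28 ms.

28 ms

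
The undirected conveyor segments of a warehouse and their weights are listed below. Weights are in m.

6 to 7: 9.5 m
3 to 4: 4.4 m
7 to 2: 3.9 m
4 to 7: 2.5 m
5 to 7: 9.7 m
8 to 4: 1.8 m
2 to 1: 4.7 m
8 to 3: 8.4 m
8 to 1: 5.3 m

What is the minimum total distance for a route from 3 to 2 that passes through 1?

16.2 m

Shortest 3→1: 3–4–8–1 = 11.5
Best 1 to 2: 1–2 costing 4.7
Total via 1: 11.5 + 4.7 = 16.2 m.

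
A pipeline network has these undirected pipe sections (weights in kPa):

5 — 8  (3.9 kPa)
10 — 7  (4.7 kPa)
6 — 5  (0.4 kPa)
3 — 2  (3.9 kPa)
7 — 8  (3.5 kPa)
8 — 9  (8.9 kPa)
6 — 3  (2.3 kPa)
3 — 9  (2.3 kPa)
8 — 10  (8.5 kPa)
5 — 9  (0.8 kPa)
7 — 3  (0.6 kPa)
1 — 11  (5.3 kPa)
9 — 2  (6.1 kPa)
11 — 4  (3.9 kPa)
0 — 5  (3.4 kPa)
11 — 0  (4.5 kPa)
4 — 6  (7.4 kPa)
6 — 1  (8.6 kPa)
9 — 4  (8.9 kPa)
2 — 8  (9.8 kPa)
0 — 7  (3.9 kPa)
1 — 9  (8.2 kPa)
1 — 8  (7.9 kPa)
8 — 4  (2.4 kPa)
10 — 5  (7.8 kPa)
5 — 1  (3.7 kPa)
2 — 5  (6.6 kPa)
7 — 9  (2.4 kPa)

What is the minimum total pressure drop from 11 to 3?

Settle nodes by increasing distance from 11:
11: 0
4: 3.9  (via 11)
0: 4.5  (via 11)
1: 5.3  (via 11)
8: 6.3  (via 4)
5: 7.9  (via 0)
6: 8.3  (via 5)
7: 8.4  (via 0)
9: 8.7  (via 5)
3: 9  (via 7)
Shortest route: 11 → 0 → 7 → 3 = 9 kPa.

9 kPa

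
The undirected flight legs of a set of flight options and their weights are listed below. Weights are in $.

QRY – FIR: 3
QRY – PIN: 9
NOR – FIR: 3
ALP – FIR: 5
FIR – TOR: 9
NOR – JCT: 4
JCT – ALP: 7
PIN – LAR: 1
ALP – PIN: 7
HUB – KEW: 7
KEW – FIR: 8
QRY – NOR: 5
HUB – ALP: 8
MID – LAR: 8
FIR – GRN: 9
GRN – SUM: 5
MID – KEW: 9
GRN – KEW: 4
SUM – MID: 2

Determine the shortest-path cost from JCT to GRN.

Shortest distances from JCT:
JCT: 0
NOR: 4  (via JCT)
FIR: 7  (via NOR)
ALP: 7  (via JCT)
QRY: 9  (via NOR)
PIN: 14  (via ALP)
KEW: 15  (via FIR)
HUB: 15  (via ALP)
LAR: 15  (via PIN)
TOR: 16  (via FIR)
GRN: 16  (via FIR)
Shortest route: JCT → NOR → FIR → GRN = $16.

$16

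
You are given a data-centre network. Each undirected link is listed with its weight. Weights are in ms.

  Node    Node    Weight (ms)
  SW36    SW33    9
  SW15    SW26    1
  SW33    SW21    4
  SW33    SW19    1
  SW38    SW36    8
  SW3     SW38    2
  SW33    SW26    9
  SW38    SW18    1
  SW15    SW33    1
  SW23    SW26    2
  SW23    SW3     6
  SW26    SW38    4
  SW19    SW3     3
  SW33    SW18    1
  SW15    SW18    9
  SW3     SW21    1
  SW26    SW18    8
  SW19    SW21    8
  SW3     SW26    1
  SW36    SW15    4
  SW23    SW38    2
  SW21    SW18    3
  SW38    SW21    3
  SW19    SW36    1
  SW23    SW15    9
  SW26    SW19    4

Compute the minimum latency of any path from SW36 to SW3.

4 ms

Compare a few routes:
SW36–SW15–SW26–SW3: 4+1+1 = 6
SW36–SW19–SW33–SW18–SW38–SW3: 1+1+1+1+2 = 6
SW36–SW19–SW33–SW15–SW26–SW3: 1+1+1+1+1 = 5
SW36–SW19–SW3: 1+3 = 4
The minimum is 4 ms via SW36–SW19–SW3.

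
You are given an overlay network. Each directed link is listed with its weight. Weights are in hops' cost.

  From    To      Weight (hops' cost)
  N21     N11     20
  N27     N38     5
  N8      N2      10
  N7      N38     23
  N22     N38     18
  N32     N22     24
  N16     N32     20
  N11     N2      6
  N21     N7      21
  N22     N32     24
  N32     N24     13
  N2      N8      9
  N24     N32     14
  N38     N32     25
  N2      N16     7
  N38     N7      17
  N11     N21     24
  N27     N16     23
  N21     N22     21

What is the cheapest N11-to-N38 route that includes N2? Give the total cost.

75 hops' cost

Best N11 to N2: N11 → N2 costing 6
Best N2 to N38: N2 → N16 → N32 → N22 → N38 costing 69
Total via N2: 6 + 69 = 75 hops' cost.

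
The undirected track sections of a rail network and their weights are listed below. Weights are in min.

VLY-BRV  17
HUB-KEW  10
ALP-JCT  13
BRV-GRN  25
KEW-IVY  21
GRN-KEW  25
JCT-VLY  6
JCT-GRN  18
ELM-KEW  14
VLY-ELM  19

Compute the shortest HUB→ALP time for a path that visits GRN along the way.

Best HUB to GRN: HUB–KEW–GRN costing 35
Shortest GRN→ALP: GRN–JCT–ALP = 31
Total via GRN: 35 + 31 = 66 min.

66 min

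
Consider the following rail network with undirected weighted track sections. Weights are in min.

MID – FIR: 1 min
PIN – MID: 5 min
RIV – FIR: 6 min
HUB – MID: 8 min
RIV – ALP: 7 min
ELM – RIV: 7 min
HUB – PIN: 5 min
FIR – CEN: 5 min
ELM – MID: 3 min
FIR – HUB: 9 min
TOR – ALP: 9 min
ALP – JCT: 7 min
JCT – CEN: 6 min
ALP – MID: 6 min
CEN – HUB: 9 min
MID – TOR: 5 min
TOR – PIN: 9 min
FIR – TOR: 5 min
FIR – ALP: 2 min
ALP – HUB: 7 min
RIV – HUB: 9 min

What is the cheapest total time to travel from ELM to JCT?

13 min

Shortest distances from ELM:
ELM: 0
MID: 3  (via ELM)
FIR: 4  (via MID)
ALP: 6  (via FIR)
RIV: 7  (via ELM)
TOR: 8  (via MID)
PIN: 8  (via MID)
CEN: 9  (via FIR)
HUB: 11  (via MID)
JCT: 13  (via ALP)
Shortest route: ELM → MID → FIR → ALP → JCT = 13 min.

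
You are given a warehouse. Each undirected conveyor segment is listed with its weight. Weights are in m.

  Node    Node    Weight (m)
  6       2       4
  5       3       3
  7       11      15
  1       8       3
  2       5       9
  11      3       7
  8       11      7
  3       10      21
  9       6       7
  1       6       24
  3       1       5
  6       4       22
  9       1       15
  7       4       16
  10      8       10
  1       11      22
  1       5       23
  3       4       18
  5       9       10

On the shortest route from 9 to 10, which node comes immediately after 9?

1

Compare a few routes:
9 - 1 - 8 - 10: 15+3+10 = 28
9 - 5 - 3 - 1 - 8 - 10: 10+3+5+3+10 = 31
Cheapest is 9 - 1 - 8 - 10 at 28 m.
So from 9 the first move is to 1.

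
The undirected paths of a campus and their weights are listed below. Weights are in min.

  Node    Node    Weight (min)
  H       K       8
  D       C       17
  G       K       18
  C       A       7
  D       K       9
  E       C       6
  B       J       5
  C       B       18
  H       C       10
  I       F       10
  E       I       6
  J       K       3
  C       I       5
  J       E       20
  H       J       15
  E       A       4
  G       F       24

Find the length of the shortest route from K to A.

Shortest distances from K:
K: 0
J: 3  (via K)
B: 8  (via J)
H: 8  (via K)
D: 9  (via K)
C: 18  (via H)
G: 18  (via K)
E: 23  (via J)
I: 23  (via C)
A: 25  (via C)
Shortest route: K → H → C → A = 25 min.

25 min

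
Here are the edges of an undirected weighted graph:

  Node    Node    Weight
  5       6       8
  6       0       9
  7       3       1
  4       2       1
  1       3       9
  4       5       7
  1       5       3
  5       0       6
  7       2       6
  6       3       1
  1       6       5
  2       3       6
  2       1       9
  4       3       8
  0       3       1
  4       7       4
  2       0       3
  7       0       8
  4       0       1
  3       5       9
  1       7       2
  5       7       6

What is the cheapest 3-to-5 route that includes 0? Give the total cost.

Best 3 to 0: 3–0 costing 1
Shortest 0→5: 0–5 = 6
Total via 0: 1 + 6 = 7.

7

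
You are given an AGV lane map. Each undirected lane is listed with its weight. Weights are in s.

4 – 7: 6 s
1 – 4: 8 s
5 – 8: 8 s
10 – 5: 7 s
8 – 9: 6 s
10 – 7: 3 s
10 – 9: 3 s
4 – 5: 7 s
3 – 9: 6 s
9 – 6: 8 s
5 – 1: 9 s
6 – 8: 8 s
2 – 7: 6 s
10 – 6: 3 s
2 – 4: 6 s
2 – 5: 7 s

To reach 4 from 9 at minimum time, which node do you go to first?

Compare a few routes:
9 → 6 → 10 → 7 → 4: 8+3+3+6 = 20
9 → 10 → 5 → 4: 3+7+7 = 17
9 → 10 → 7 → 4: 3+3+6 = 12
9 → 10 → 7 → 2 → 4: 3+3+6+6 = 18
Cheapest is 9 → 10 → 7 → 4 at 12 s.
So from 9 the first move is to 10.

10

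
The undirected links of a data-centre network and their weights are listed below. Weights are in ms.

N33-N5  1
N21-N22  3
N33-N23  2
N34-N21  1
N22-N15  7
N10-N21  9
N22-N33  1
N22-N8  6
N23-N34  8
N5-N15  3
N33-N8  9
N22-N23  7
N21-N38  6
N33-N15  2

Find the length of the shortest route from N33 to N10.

Enumerating some paths:
N33–N23–N22–N21–N10: 2+7+3+9 = 21
N33–N23–N34–N21–N10: 2+8+1+9 = 20
N33–N22–N21–N10: 1+3+9 = 13
The minimum is 13 ms via N33–N22–N21–N10.

13 ms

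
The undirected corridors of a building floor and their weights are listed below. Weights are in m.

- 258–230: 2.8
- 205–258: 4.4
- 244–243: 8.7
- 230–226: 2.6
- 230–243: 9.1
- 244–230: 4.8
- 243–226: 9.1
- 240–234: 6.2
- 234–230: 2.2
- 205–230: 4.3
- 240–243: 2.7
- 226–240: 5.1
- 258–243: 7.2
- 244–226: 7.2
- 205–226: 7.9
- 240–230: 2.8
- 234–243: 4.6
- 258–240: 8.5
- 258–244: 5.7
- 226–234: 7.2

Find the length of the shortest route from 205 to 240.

Running Dijkstra from 205:
205: 0
230: 4.3  (via 205)
258: 4.4  (via 205)
234: 6.5  (via 230)
226: 6.9  (via 230)
240: 7.1  (via 230)
Shortest route: 205 → 230 → 240 = 7.1 m.

7.1 m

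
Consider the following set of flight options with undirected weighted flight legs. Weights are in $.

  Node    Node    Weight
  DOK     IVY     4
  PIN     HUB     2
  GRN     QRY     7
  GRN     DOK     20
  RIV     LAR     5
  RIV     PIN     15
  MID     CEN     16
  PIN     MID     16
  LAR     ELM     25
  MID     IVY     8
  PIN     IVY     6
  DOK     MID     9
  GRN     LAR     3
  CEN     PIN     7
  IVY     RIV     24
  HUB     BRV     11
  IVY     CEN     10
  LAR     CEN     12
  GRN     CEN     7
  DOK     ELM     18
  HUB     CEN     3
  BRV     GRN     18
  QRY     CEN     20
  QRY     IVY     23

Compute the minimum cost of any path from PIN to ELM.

$28

Enumerating some paths:
PIN → IVY → DOK → ELM: 6+4+18 = 28
PIN → HUB → CEN → IVY → DOK → ELM: 2+3+10+4+18 = 37
PIN → CEN → IVY → DOK → ELM: 7+10+4+18 = 39
Cheapest is PIN → IVY → DOK → ELM at $28.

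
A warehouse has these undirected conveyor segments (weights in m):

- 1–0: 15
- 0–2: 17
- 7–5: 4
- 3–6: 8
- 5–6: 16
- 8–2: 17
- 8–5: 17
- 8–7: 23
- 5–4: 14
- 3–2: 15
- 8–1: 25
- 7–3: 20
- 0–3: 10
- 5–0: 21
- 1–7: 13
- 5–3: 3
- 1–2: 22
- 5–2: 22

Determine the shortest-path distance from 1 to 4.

31 m

Running Dijkstra from 1:
1: 0
7: 13  (via 1)
0: 15  (via 1)
5: 17  (via 7)
3: 20  (via 5)
2: 22  (via 1)
8: 25  (via 1)
6: 28  (via 3)
4: 31  (via 5)
Shortest route: 1 → 7 → 5 → 4 = 31 m.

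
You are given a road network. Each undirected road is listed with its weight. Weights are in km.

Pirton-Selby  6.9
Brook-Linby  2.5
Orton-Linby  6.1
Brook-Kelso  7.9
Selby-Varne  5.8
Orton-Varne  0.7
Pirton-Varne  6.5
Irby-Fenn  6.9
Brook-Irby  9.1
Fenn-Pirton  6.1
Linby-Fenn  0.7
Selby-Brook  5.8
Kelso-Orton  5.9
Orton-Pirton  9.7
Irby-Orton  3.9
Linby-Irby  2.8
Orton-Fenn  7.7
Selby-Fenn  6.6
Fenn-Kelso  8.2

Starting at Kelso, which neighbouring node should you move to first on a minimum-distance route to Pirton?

Orton

Compare a few routes:
Kelso → Orton → Pirton: 5.9+9.7 = 15.6
Kelso → Orton → Varne → Pirton: 5.9+0.7+6.5 = 13.1
Kelso → Fenn → Pirton: 8.2+6.1 = 14.3
The minimum is 13.1 km via Kelso → Orton → Varne → Pirton.
So from Kelso the first move is to Orton.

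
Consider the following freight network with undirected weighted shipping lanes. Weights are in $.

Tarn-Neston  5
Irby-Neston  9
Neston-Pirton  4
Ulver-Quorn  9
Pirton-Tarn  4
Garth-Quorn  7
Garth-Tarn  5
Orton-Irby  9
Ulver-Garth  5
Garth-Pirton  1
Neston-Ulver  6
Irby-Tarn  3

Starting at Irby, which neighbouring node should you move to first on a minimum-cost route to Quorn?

Compare a few routes:
Irby → Tarn → Neston → Pirton → Garth → Quorn: 3+5+4+1+7 = 20
Irby → Neston → Pirton → Garth → Quorn: 9+4+1+7 = 21
Irby → Tarn → Garth → Quorn: 3+5+7 = 15
The minimum is $15 via Irby → Tarn → Garth → Quorn.
So from Irby the first move is to Tarn.

Tarn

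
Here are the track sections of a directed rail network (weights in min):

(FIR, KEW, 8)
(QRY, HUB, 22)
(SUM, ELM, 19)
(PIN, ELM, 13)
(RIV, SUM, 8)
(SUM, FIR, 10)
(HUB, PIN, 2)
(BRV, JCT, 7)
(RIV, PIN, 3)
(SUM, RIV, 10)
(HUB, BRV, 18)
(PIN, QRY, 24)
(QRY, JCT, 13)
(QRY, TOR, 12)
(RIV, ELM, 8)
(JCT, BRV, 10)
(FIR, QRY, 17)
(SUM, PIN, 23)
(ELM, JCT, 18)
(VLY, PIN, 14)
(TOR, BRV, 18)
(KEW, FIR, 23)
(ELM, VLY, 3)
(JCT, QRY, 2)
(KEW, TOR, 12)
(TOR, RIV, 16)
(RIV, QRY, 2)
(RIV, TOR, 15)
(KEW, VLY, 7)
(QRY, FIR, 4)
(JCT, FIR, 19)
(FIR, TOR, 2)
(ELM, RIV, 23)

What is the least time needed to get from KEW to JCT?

Compare a few routes:
KEW → TOR → RIV → QRY → JCT: 12+16+2+13 = 43
KEW → FIR → TOR → BRV → JCT: 23+2+18+7 = 50
KEW → VLY → PIN → ELM → JCT: 7+14+13+18 = 52
KEW → TOR → BRV → JCT: 12+18+7 = 37
The minimum is 37 min via KEW → TOR → BRV → JCT.

37 min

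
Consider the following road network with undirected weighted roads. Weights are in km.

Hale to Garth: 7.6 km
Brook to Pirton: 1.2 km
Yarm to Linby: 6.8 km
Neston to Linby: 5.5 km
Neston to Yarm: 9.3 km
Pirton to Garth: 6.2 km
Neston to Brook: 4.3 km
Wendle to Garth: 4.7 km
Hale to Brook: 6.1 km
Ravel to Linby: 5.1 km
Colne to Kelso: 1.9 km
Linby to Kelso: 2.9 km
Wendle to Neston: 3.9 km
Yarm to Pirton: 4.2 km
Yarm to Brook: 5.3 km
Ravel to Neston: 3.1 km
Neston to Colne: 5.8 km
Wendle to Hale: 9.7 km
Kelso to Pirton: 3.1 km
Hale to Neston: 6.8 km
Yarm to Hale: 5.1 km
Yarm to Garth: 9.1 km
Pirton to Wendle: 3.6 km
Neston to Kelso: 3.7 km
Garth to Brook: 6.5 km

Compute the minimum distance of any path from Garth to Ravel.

Candidate routes:
Garth - Pirton - Brook - Neston - Ravel: 6.2+1.2+4.3+3.1 = 14.8
Garth - Wendle - Neston - Ravel: 4.7+3.9+3.1 = 11.7
Garth - Brook - Neston - Ravel: 6.5+4.3+3.1 = 13.9
The minimum is 11.7 km via Garth - Wendle - Neston - Ravel.

11.7 km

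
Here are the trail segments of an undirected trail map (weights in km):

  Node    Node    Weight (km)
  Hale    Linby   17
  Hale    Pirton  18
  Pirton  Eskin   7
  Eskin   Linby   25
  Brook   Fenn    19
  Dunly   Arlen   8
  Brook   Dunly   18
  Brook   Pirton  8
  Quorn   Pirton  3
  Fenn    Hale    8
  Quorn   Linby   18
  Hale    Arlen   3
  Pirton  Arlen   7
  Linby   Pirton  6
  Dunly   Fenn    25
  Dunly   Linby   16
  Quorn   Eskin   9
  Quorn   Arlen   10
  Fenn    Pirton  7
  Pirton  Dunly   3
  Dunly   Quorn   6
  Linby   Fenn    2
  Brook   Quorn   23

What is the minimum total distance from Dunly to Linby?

Running Dijkstra from Dunly:
Dunly: 0
Pirton: 3  (via Dunly)
Quorn: 6  (via Dunly)
Arlen: 8  (via Dunly)
Linby: 9  (via Pirton)
Shortest route: Dunly → Pirton → Linby = 9 km.

9 km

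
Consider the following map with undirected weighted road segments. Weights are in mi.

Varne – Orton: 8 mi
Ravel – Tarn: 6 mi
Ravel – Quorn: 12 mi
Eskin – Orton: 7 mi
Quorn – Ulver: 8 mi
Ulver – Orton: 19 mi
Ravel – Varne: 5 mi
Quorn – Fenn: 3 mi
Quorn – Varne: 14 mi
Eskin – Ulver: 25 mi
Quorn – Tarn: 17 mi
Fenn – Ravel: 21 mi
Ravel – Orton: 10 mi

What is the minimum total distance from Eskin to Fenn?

Enumerating some paths:
Eskin → Orton → Varne → Quorn → Fenn: 7+8+14+3 = 32
Eskin → Orton → Varne → Ravel → Quorn → Fenn: 7+8+5+12+3 = 35
Eskin → Orton → Ulver → Quorn → Fenn: 7+19+8+3 = 37
Eskin → Ulver → Quorn → Fenn: 25+8+3 = 36
The minimum is 32 mi via Eskin → Orton → Varne → Quorn → Fenn.

32 mi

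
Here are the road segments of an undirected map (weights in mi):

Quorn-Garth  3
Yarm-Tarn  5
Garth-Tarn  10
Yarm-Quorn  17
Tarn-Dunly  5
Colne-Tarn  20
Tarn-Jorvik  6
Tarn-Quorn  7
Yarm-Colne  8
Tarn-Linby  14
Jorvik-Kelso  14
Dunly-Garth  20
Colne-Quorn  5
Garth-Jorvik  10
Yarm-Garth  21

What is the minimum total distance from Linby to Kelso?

Shortest distances from Linby:
Linby: 0
Tarn: 14  (via Linby)
Yarm: 19  (via Tarn)
Dunly: 19  (via Tarn)
Jorvik: 20  (via Tarn)
Quorn: 21  (via Tarn)
Garth: 24  (via Tarn)
Colne: 26  (via Quorn)
Kelso: 34  (via Jorvik)
Shortest route: Linby–Tarn–Jorvik–Kelso = 34 mi.

34 mi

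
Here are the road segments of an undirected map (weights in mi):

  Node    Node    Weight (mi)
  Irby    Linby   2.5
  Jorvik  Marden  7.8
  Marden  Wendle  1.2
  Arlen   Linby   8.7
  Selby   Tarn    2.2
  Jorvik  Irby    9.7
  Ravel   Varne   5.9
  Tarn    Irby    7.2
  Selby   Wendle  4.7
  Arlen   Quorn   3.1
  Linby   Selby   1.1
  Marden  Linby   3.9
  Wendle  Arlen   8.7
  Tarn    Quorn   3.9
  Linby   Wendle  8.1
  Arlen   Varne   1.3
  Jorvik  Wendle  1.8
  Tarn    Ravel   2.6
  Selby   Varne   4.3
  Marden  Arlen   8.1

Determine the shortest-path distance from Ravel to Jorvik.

11.3 mi

Enumerating some paths:
Ravel–Tarn–Selby–Linby–Wendle–Jorvik: 2.6+2.2+1.1+8.1+1.8 = 15.8
Ravel–Tarn–Selby–Wendle–Jorvik: 2.6+2.2+4.7+1.8 = 11.3
Ravel–Tarn–Selby–Linby–Marden–Wendle–Jorvik: 2.6+2.2+1.1+3.9+1.2+1.8 = 12.8
Ravel–Varne–Selby–Wendle–Jorvik: 5.9+4.3+4.7+1.8 = 16.7
The minimum is 11.3 mi via Ravel–Tarn–Selby–Wendle–Jorvik.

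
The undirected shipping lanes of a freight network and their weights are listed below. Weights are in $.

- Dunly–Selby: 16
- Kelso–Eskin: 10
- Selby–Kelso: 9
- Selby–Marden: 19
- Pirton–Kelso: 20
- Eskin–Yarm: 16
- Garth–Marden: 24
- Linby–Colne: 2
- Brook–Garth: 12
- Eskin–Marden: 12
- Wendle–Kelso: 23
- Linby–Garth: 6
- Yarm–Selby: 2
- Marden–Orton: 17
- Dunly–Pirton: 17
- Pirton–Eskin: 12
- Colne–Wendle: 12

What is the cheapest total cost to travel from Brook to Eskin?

$48

Running Dijkstra from Brook:
Brook: 0
Garth: 12  (via Brook)
Linby: 18  (via Garth)
Colne: 20  (via Linby)
Wendle: 32  (via Colne)
Marden: 36  (via Garth)
Eskin: 48  (via Marden)
Shortest route: Brook → Garth → Marden → Eskin = $48.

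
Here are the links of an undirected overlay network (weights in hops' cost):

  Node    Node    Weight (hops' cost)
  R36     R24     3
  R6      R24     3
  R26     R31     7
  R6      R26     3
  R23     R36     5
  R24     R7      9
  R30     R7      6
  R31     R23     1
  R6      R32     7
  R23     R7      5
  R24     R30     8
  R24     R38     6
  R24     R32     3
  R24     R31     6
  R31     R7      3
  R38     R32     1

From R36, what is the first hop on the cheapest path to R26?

R24

Compare a few routes:
R36 - R23 - R31 - R26: 5+1+7 = 13
R36 - R24 - R6 - R26: 3+3+3 = 9
The minimum is 9 hops' cost via R36 - R24 - R6 - R26.
So from R36 the first move is to R24.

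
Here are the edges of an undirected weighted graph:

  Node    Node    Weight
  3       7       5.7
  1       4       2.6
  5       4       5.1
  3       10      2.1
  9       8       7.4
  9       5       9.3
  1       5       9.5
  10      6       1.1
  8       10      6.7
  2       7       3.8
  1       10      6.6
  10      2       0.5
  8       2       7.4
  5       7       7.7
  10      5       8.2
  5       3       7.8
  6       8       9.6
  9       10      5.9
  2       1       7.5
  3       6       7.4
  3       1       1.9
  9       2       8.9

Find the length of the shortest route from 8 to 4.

13.3

Settle nodes by increasing distance from 8:
8: 0
10: 6.7  (via 8)
2: 7.2  (via 10)
9: 7.4  (via 8)
6: 7.8  (via 10)
3: 8.8  (via 10)
1: 10.7  (via 3)
7: 11  (via 2)
4: 13.3  (via 1)
Shortest route: 8–10–3–1–4 = 13.3.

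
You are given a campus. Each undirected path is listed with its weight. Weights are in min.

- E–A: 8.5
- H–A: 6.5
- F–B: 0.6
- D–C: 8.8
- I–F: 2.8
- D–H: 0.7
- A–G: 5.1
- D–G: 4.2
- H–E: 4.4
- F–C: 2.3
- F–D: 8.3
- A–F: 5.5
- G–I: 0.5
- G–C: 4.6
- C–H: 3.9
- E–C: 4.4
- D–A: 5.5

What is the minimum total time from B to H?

6.8 min

Shortest distances from B:
B: 0
F: 0.6  (via B)
C: 2.9  (via F)
I: 3.4  (via F)
G: 3.9  (via I)
A: 6.1  (via F)
H: 6.8  (via C)
Shortest route: B → F → C → H = 6.8 min.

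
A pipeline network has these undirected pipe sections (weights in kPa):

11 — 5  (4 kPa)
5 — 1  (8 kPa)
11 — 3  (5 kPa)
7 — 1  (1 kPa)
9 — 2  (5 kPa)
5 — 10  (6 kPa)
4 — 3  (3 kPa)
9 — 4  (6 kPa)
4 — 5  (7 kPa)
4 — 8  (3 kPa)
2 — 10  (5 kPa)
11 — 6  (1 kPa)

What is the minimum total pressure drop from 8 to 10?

16 kPa

Running Dijkstra from 8:
8: 0
4: 3  (via 8)
3: 6  (via 4)
9: 9  (via 4)
5: 10  (via 4)
11: 11  (via 3)
6: 12  (via 11)
2: 14  (via 9)
10: 16  (via 5)
Shortest route: 8 → 4 → 5 → 10 = 16 kPa.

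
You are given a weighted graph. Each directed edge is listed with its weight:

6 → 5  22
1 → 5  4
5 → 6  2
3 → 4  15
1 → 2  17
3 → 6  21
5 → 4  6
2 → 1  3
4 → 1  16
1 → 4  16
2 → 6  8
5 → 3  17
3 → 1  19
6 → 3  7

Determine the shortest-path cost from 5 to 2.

Running Dijkstra from 5:
5: 0
6: 2  (via 5)
4: 6  (via 5)
3: 9  (via 6)
1: 22  (via 4)
2: 39  (via 1)
Shortest route: 5 → 4 → 1 → 2 = 39.

39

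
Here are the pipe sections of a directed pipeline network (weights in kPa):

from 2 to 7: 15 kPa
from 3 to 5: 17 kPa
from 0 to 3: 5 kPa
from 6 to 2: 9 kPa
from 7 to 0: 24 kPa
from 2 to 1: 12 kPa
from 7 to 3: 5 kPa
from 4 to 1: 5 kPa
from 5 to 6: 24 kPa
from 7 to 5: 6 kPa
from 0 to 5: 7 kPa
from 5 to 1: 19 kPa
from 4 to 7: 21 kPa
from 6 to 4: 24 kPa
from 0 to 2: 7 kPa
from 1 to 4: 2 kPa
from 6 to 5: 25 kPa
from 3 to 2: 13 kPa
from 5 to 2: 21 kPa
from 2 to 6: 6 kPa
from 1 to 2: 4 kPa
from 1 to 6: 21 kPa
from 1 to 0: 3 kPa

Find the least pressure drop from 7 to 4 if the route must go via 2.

Best 7 to 2: 7 → 3 → 2 costing 18
Shortest 2→4: 2 → 1 → 4 = 14
Total via 2: 18 + 14 = 32 kPa.

32 kPa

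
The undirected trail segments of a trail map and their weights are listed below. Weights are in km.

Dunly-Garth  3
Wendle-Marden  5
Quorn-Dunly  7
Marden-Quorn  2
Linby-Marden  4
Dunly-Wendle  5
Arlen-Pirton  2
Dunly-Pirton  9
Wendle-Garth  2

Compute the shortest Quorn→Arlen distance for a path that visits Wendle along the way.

Shortest Quorn→Wendle: Quorn–Marden–Wendle = 7
Shortest Wendle→Arlen: Wendle–Dunly–Pirton–Arlen = 16
Total via Wendle: 7 + 16 = 23 km.

23 km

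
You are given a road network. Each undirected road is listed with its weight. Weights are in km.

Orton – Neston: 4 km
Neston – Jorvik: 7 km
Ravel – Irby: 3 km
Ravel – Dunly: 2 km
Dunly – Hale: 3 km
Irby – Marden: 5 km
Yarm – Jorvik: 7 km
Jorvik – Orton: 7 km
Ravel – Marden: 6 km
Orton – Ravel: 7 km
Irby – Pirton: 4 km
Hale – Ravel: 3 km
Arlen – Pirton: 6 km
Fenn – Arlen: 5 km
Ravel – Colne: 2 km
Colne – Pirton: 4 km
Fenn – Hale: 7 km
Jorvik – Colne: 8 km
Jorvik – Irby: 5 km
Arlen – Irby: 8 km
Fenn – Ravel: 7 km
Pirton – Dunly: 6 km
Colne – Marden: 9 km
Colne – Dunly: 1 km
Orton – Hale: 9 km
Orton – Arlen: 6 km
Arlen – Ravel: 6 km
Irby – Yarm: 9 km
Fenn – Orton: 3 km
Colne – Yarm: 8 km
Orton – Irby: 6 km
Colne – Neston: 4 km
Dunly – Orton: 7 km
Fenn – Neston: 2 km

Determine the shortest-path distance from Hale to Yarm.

12 km

Candidate routes:
Hale - Dunly - Colne - Yarm: 3+1+8 = 12
Hale - Ravel - Dunly - Colne - Yarm: 3+2+1+8 = 14
Hale - Ravel - Colne - Yarm: 3+2+8 = 13
Cheapest is Hale - Dunly - Colne - Yarm at 12 km.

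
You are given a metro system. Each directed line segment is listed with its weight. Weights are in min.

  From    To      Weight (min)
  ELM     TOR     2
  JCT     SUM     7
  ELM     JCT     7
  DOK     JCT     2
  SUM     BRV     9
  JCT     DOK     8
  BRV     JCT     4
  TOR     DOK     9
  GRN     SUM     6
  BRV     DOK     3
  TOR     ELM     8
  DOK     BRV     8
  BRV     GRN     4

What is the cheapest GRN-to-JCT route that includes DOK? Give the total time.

20 min

Best GRN to DOK: GRN → SUM → BRV → DOK costing 18
Shortest DOK→JCT: DOK → JCT = 2
Total via DOK: 18 + 2 = 20 min.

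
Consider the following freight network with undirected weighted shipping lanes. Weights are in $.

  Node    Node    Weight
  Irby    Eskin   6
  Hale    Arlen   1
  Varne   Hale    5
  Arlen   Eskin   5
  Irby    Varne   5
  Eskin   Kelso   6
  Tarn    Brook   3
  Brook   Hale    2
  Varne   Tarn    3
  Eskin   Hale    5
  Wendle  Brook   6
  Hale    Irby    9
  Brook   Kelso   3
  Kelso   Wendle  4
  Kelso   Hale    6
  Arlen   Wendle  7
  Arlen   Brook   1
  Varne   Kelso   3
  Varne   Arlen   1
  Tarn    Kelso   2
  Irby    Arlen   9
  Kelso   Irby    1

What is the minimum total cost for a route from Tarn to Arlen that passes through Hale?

Shortest Tarn→Hale: Tarn → Brook → Hale = 5
Shortest Hale→Arlen: Hale → Arlen = 1
Total via Hale: 5 + 1 = $6.

$6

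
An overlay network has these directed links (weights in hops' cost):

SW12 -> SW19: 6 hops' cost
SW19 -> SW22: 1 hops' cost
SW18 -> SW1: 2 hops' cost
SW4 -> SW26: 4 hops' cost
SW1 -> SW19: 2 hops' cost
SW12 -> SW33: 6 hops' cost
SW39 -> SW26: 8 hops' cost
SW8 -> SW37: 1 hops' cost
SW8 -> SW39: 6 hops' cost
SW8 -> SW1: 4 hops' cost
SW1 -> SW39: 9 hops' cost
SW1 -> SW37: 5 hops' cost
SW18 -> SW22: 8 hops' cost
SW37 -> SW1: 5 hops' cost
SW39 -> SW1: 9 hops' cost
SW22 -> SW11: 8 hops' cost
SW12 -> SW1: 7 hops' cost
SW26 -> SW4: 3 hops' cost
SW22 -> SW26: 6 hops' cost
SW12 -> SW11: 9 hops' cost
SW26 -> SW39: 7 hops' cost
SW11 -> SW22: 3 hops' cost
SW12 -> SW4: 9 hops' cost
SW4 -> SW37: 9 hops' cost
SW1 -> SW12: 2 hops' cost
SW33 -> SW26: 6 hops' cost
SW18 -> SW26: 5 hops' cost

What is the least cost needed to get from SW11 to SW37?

21 hops' cost

Enumerating some paths:
SW11–SW22–SW26–SW39–SW1–SW37: 3+6+7+9+5 = 30
SW11–SW22–SW26–SW4–SW37: 3+6+3+9 = 21
Cheapest is SW11–SW22–SW26–SW4–SW37 at 21 hops' cost.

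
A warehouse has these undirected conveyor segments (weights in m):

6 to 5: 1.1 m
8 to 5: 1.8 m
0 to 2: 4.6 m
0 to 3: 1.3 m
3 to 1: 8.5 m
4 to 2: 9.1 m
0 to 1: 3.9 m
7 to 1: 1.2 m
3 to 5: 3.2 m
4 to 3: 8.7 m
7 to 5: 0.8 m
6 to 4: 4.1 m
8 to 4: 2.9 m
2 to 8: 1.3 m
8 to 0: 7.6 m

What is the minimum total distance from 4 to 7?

Compare a few routes:
4 - 8 - 5 - 7: 2.9+1.8+0.8 = 5.5
4 - 3 - 5 - 7: 8.7+3.2+0.8 = 12.7
4 - 6 - 5 - 7: 4.1+1.1+0.8 = 6
Cheapest is 4 - 8 - 5 - 7 at 5.5 m.

5.5 m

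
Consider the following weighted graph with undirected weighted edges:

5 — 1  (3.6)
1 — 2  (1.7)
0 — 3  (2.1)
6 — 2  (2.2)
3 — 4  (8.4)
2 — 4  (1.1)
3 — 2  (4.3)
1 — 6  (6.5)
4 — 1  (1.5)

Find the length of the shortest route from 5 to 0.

11.7

Settle nodes by increasing distance from 5:
5: 0
1: 3.6  (via 5)
4: 5.1  (via 1)
2: 5.3  (via 1)
6: 7.5  (via 2)
3: 9.6  (via 2)
0: 11.7  (via 3)
Shortest route: 5–1–2–3–0 = 11.7.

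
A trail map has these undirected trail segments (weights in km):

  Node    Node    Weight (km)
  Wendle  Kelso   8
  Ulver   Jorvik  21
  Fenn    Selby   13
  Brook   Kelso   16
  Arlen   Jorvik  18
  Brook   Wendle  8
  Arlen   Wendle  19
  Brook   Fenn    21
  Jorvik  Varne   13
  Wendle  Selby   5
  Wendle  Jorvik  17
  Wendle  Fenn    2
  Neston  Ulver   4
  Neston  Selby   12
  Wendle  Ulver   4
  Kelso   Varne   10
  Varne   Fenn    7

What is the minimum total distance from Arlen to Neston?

Compare a few routes:
Arlen - Wendle - Selby - Neston: 19+5+12 = 36
Arlen - Wendle - Ulver - Neston: 19+4+4 = 27
The minimum is 27 km via Arlen - Wendle - Ulver - Neston.

27 km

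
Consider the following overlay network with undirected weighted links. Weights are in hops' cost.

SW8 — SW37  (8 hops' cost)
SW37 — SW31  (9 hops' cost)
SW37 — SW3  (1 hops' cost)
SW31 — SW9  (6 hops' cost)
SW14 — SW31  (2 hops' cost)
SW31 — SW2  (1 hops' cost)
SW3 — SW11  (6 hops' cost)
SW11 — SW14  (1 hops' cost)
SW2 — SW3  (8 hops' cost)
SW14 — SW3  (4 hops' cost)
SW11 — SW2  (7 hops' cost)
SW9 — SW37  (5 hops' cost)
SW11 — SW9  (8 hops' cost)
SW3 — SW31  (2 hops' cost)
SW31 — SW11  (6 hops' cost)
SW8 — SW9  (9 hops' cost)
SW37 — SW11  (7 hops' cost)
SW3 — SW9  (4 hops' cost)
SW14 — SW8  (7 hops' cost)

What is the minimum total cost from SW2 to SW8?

Candidate routes:
SW2 → SW31 → SW14 → SW8: 1+2+7 = 10
SW2 → SW31 → SW3 → SW37 → SW8: 1+2+1+8 = 12
The minimum is 10 hops' cost via SW2 → SW31 → SW14 → SW8.

10 hops' cost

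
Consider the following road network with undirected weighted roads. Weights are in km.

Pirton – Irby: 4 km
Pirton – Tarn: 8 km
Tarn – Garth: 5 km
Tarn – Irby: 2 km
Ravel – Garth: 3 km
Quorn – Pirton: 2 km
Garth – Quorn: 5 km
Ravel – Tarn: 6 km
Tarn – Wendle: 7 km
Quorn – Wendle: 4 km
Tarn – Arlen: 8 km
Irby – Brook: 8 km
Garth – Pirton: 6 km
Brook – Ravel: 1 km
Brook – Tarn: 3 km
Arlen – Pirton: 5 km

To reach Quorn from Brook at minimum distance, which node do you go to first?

Compare a few routes:
Brook → Tarn → Irby → Pirton → Quorn: 3+2+4+2 = 11
Brook → Ravel → Garth → Quorn: 1+3+5 = 9
Cheapest is Brook → Ravel → Garth → Quorn at 9 km.
So from Brook the first move is to Ravel.

Ravel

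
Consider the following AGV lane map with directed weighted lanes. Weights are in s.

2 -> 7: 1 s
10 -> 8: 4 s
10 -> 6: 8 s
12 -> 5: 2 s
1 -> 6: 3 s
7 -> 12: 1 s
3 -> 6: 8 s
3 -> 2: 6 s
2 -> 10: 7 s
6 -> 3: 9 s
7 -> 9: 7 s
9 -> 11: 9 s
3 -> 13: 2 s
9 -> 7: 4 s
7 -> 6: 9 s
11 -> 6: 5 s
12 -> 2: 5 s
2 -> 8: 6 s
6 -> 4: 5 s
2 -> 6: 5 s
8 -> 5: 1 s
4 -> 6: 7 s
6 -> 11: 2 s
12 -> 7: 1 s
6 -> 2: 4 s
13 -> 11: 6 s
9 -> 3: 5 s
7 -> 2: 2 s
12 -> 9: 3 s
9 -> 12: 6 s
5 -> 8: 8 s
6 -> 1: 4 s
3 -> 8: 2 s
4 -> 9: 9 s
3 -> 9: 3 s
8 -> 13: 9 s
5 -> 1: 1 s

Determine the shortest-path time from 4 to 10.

18 s

Running Dijkstra from 4:
4: 0
6: 7  (via 4)
9: 9  (via 4)
11: 9  (via 6)
1: 11  (via 6)
2: 11  (via 6)
7: 12  (via 2)
12: 13  (via 7)
3: 14  (via 9)
5: 15  (via 12)
8: 16  (via 3)
13: 16  (via 3)
10: 18  (via 2)
Shortest route: 4–6–2–10 = 18 s.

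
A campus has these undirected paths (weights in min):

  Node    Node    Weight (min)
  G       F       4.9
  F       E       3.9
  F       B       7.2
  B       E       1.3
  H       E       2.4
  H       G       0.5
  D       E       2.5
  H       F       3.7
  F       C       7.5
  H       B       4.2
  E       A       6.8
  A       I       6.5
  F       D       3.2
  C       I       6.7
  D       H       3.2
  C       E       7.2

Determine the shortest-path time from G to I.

Candidate routes:
G–H–F–C–I: 0.5+3.7+7.5+6.7 = 18.4
G–H–E–A–I: 0.5+2.4+6.8+6.5 = 16.2
G–F–C–I: 4.9+7.5+6.7 = 19.1
G–H–E–C–I: 0.5+2.4+7.2+6.7 = 16.8
Cheapest is G–H–E–A–I at 16.2 min.

16.2 min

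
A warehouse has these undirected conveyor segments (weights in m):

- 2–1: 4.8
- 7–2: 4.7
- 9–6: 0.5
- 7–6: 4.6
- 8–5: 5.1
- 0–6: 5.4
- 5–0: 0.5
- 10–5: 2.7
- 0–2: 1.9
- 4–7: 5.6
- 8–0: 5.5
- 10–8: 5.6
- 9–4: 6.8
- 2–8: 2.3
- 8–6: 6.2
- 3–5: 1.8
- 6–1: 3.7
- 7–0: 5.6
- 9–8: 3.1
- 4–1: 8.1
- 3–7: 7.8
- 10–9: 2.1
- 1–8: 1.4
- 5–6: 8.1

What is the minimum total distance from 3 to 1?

7.9 m

Settle nodes by increasing distance from 3:
3: 0
5: 1.8  (via 3)
0: 2.3  (via 5)
2: 4.2  (via 0)
10: 4.5  (via 5)
8: 6.5  (via 2)
9: 6.6  (via 10)
6: 7.1  (via 9)
7: 7.8  (via 3)
1: 7.9  (via 8)
Shortest route: 3–5–0–2–8–1 = 7.9 m.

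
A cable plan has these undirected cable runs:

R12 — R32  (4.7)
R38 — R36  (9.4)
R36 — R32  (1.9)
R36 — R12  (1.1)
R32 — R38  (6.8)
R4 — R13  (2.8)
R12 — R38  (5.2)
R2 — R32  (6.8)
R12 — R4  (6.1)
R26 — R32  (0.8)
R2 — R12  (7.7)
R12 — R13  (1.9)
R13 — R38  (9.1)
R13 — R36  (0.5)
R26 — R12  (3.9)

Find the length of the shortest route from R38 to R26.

7.6

Shortest distances from R38:
R38: 0
R12: 5.2  (via R38)
R36: 6.3  (via R12)
R32: 6.8  (via R38)
R13: 6.8  (via R36)
R26: 7.6  (via R32)
Shortest route: R38–R32–R26 = 7.6.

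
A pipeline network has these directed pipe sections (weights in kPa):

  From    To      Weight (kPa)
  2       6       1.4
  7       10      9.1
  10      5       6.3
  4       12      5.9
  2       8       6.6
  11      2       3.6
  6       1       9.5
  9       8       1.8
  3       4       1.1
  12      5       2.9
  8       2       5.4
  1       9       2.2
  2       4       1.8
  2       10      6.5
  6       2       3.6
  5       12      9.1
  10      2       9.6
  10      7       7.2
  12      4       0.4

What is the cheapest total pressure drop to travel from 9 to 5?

Enumerating some paths:
9 - 8 - 2 - 4 - 12 - 5: 1.8+5.4+1.8+5.9+2.9 = 17.8
9 - 8 - 2 - 10 - 5: 1.8+5.4+6.5+6.3 = 20
Cheapest is 9 - 8 - 2 - 4 - 12 - 5 at 17.8 kPa.

17.8 kPa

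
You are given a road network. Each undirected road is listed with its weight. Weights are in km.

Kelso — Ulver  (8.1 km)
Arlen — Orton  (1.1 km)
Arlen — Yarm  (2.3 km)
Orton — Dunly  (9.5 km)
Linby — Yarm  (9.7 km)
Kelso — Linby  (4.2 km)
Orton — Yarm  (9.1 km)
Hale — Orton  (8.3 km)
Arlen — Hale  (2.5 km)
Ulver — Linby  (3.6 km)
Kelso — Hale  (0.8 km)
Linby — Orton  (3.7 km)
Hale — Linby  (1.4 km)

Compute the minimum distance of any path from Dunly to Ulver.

16.8 km

Settle nodes by increasing distance from Dunly:
Dunly: 0
Orton: 9.5  (via Dunly)
Arlen: 10.6  (via Orton)
Yarm: 12.9  (via Arlen)
Hale: 13.1  (via Arlen)
Linby: 13.2  (via Orton)
Kelso: 13.9  (via Hale)
Ulver: 16.8  (via Linby)
Shortest route: Dunly–Orton–Linby–Ulver = 16.8 km.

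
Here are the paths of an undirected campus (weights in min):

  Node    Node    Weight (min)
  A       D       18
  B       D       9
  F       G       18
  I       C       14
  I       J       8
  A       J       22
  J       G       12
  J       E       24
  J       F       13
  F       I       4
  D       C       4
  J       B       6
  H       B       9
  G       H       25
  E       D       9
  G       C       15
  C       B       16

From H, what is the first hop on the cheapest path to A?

B

Compare a few routes:
H → B → J → A: 9+6+22 = 37
H → B → D → A: 9+9+18 = 36
Cheapest is H → B → D → A at 36 min.
So from H the first move is to B.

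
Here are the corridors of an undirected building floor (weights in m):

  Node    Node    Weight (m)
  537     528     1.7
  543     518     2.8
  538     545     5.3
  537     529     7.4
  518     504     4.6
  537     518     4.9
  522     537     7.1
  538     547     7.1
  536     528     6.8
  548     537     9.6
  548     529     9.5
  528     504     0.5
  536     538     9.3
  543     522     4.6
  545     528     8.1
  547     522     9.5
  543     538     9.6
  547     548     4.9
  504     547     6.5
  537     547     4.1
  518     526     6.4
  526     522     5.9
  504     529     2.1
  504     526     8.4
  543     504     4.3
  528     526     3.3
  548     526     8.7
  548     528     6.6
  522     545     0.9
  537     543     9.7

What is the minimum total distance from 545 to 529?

Compare a few routes:
545 - 528 - 504 - 529: 8.1+0.5+2.1 = 10.7
545 - 522 - 543 - 504 - 529: 0.9+4.6+4.3+2.1 = 11.9
545 - 522 - 537 - 528 - 504 - 529: 0.9+7.1+1.7+0.5+2.1 = 12.3
Cheapest is 545 - 528 - 504 - 529 at 10.7 m.

10.7 m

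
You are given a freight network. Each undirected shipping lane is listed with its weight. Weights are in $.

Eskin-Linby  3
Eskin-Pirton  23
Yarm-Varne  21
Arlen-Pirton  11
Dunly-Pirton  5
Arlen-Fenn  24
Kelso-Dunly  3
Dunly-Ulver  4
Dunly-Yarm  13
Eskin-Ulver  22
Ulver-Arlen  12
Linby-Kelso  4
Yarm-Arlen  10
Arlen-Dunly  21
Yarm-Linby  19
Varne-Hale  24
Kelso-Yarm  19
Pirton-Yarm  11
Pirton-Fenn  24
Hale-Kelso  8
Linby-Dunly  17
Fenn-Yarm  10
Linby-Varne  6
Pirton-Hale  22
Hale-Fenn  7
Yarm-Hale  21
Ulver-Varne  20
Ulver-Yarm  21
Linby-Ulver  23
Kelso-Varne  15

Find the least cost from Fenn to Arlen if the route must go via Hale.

$34

Shortest Fenn→Hale: Fenn → Hale = 7
Shortest Hale→Arlen: Hale → Kelso → Dunly → Ulver → Arlen = 27
Total via Hale: 7 + 27 = $34.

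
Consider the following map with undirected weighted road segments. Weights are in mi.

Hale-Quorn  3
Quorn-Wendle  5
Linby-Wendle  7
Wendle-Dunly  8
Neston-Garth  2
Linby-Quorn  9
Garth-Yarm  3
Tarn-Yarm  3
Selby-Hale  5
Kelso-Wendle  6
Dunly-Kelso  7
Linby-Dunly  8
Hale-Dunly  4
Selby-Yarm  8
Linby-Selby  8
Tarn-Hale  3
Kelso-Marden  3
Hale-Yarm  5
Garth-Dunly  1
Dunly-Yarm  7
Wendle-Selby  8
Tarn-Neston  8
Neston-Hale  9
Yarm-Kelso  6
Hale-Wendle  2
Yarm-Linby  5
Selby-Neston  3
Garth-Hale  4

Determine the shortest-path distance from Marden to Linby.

14 mi

Running Dijkstra from Marden:
Marden: 0
Kelso: 3  (via Marden)
Yarm: 9  (via Kelso)
Wendle: 9  (via Kelso)
Dunly: 10  (via Kelso)
Garth: 11  (via Dunly)
Hale: 11  (via Wendle)
Tarn: 12  (via Yarm)
Neston: 13  (via Garth)
Quorn: 14  (via Wendle)
Linby: 14  (via Yarm)
Shortest route: Marden → Kelso → Yarm → Linby = 14 mi.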